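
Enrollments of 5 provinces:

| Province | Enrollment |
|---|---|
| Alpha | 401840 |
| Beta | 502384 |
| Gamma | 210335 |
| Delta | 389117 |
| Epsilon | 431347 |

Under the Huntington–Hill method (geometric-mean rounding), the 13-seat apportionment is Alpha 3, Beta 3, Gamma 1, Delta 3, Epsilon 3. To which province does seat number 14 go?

Gamma

Priority for the next seat is population ÷ (√(s·(s+1))).
Priorities: Alpha 116001.216, Beta 145025.769, Gamma 148729.305, Delta 112328.402, Epsilon 124519.153.
Highest priority: Gamma.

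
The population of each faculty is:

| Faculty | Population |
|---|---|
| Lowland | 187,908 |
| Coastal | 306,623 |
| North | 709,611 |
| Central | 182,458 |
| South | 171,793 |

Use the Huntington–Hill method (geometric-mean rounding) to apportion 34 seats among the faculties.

Lowland=4, Coastal=7, North=15, Central=4, South=4

With divisor 46559: modified quotas Lowland 4.036, Coastal 6.586, North 15.241, Central 3.919, South 3.690.
Geometric-mean thresholds: Lowland √(4·5)=4.472, Coastal √(6·7)=6.481, North √(15·16)=15.492, Central √(3·4)=3.464, South √(3·4)=3.464.
Each quota rounded against its threshold gives Lowland 4, Coastal 7, North 15, Central 4, South 4 (total 34).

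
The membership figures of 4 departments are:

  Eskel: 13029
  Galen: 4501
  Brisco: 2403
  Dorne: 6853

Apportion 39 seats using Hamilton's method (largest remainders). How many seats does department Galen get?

7

Total 26786; standard divisor 26786/39 ≈ 686.821.
Standard quotas: Eskel 18.9700, Galen 6.5534, Brisco 3.4987, Dorne 9.9779.
Lower quotas: Eskel 18, Galen 6, Brisco 3, Dorne 9 (sum 36, leaving 3 seats).
Remainders in descending order: Dorne 0.9779, Eskel 0.9700, Galen 0.5534, Brisco 0.4987.
Largest remainders: Dorne, Eskel, Galen receive the extra seats.
Galen receives 7.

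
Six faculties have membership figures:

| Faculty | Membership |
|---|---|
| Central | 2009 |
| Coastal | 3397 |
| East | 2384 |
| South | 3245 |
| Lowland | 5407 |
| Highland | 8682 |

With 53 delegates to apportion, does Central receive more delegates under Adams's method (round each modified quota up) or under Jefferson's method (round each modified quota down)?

Adams: Central 5, Coastal 7, East 5, South 7, Lowland 11, Highland 18.
Jefferson: Central 4, Coastal 7, East 5, South 7, Lowland 11, Highland 19.
Central gets 5 under Adams and 4 under Jefferson.

Adams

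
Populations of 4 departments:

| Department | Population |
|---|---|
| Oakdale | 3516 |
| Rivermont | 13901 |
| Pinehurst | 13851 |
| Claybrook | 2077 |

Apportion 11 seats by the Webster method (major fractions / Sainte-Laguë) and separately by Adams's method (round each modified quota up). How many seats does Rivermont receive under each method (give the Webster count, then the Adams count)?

5 and 4

Webster: Oakdale 1, Rivermont 5, Pinehurst 4, Claybrook 1.
Adams: Oakdale 2, Rivermont 4, Pinehurst 4, Claybrook 1.
Rivermont gets 5 under Webster and 4 under Adams.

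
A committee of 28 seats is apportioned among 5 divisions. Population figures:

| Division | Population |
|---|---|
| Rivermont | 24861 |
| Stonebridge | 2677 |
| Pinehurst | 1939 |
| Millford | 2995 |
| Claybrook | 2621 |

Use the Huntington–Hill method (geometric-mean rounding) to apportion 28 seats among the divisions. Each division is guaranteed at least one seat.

With divisor 1249: modified quotas Rivermont 19.905, Stonebridge 2.143, Pinehurst 1.552, Millford 2.398, Claybrook 2.098.
Geometric-mean thresholds: Rivermont √(19·20)=19.494, Stonebridge √(2·3)=2.449, Pinehurst √(1·2)=1.414, Millford √(2·3)=2.449, Claybrook √(2·3)=2.449.
Each quota rounded against its threshold gives Rivermont 20, Stonebridge 2, Pinehurst 2, Millford 2, Claybrook 2 (total 28).

Rivermont 20; Stonebridge 2; Pinehurst 2; Millford 2; Claybrook 2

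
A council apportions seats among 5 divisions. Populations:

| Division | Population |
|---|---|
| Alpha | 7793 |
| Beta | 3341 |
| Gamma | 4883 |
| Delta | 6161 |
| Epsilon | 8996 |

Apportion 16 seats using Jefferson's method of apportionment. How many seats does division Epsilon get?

Standard divisor 31174/16 ≈ 1948.375; standard quotas: Alpha 4.000, Beta 1.715, Gamma 2.506, Delta 3.162, Epsilon 4.617.
Rounding down gives 3, 1, 2, 3, 4 = 13 seats, so the divisor must be adjusted.
With modified divisor 1650: modified quotas Alpha 4.723, Beta 2.025, Gamma 2.959, Delta 3.734, Epsilon 5.452.
Rounding down: Alpha 4, Beta 2, Gamma 2, Delta 3, Epsilon 5 (total 16).
Epsilon receives 5.

5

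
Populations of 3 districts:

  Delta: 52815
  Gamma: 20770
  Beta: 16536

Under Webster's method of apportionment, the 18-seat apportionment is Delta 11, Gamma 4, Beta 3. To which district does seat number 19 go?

Beta

Priority for the next seat is population ÷ (current seats + 0.5).
Priorities: Delta 4592.609, Gamma 4615.556, Beta 4724.571.
Highest priority: Beta.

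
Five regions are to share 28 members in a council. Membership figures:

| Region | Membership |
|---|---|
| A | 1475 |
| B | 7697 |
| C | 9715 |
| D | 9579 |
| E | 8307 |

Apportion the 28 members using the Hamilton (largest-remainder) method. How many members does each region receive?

Total 36773; standard divisor 36773/28 ≈ 1313.321.
Standard quotas: A 1.1231, B 5.8607, C 7.3973, D 7.2937, E 6.3252.
Lower quotas: A 1, B 5, C 7, D 7, E 6 (sum 26, leaving 2 seats).
Remainders in descending order: B 0.8607, C 0.3973, E 0.3252, D 0.2937, A 0.1231.
The surplus seats go to B, C.

A 1, B 6, C 8, D 7, E 6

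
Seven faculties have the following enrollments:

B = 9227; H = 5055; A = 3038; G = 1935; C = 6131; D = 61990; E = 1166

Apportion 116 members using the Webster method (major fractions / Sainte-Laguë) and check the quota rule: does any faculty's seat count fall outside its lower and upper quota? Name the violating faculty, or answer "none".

Standard quotas: B 12.088, H 6.623, A 3.980, G 2.535, C 8.032, D 81.214, E 1.528.
Webster allocation: B 12, H 7, A 4, G 3, C 8, D 80, E 2.
D has quota 81.214 (lower 81, upper 82) but receives 80 — outside the quota interval.

D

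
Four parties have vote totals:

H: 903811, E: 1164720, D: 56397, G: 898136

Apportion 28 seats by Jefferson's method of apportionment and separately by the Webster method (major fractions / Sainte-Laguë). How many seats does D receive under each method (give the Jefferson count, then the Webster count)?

0 and 1

Jefferson: H 9, E 11, D 0, G 8.
Webster: H 8, E 11, D 1, G 8.
D gets 0 under Jefferson and 1 under Webster.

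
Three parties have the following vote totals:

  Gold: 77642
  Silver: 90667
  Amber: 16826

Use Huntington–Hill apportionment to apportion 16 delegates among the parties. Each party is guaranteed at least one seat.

With divisor 11939: modified quotas Gold 6.503, Silver 7.594, Amber 1.409.
Geometric-mean thresholds: Gold √(6·7)=6.481, Silver √(7·8)=7.483, Amber √(1·2)=1.414.
Each quota rounded against its threshold gives Gold 7, Silver 8, Amber 1 (total 16).

Gold: 7; Silver: 8; Amber: 1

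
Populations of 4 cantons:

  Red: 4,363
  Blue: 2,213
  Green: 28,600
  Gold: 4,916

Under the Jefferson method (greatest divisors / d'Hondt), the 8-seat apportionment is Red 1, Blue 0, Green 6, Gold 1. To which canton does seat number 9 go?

Green

Priority for the next seat is population ÷ (current seats + 1).
Priorities: Red 2181.500, Blue 2213.000, Green 4085.714, Gold 2458.000.
Highest priority: Green.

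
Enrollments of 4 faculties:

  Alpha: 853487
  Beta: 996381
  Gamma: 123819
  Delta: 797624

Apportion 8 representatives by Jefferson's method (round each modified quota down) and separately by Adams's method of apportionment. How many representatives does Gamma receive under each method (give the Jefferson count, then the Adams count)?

0 and 1

Jefferson: Alpha 3, Beta 3, Gamma 0, Delta 2.
Adams: Alpha 2, Beta 3, Gamma 1, Delta 2.
Gamma gets 0 under Jefferson and 1 under Adams.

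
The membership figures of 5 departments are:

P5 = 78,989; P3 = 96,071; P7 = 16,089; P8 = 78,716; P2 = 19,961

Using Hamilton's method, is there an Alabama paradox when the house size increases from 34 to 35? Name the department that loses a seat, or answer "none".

At 34 seats: P5 9, P3 11, P7 2, P8 9, P2 3.
At 35 seats: P5 10, P3 12, P7 2, P8 9, P2 2.
P2 drops from 3 to 2.

P2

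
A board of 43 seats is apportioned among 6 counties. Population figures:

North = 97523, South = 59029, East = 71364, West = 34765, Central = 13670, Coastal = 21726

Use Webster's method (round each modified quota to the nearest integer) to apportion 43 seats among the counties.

North 14, South 9, East 10, West 5, Central 2, Coastal 3

Standard divisor 298077/43 ≈ 6932.023; standard quotas: North 14.068, South 8.515, East 10.295, West 5.015, Central 1.972, Coastal 3.134.
Rounding to the nearest integer gives North 14, South 9, East 10, West 5, Central 2, Coastal 3 — total 43, matching the house size, so no adjustment is needed.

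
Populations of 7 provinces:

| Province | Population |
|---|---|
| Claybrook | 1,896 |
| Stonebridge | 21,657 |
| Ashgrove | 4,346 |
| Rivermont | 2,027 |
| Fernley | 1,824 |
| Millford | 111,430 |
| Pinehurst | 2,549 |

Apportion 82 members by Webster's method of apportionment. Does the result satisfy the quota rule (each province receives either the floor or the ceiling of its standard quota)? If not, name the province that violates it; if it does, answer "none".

Millford

Standard quotas: Claybrook 1.067, Stonebridge 12.186, Ashgrove 2.445, Rivermont 1.141, Fernley 1.026, Millford 62.700, Pinehurst 1.434.
Webster allocation: Claybrook 1, Stonebridge 12, Ashgrove 2, Rivermont 1, Fernley 1, Millford 64, Pinehurst 1.
Millford has quota 62.700 (lower 62, upper 63) but receives 64 — outside the quota interval.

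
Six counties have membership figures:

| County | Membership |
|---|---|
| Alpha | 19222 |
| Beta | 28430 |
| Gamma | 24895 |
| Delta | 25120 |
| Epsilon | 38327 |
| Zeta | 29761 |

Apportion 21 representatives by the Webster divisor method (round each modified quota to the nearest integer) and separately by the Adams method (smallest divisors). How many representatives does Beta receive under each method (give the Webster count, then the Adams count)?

Webster: Alpha 2, Beta 4, Gamma 3, Delta 3, Epsilon 5, Zeta 4.
Adams: Alpha 3, Beta 3, Gamma 3, Delta 3, Epsilon 5, Zeta 4.
Beta gets 4 under Webster and 3 under Adams.

4 and 3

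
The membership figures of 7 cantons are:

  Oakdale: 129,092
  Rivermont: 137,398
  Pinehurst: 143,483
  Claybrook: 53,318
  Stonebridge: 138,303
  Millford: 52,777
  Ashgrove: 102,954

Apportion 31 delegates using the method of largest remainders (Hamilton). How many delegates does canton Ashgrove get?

4

The standard divisor is 757325/31 ≈ 24429.839.
Standard quotas: Oakdale 5.2842, Rivermont 5.6242, Pinehurst 5.8733, Claybrook 2.1825, Stonebridge 5.6612, Millford 2.1603, Ashgrove 4.2143.
Lower quotas: Oakdale 5, Rivermont 5, Pinehurst 5, Claybrook 2, Stonebridge 5, Millford 2, Ashgrove 4 (sum 28, leaving 3 seats).
Remainders in descending order: Pinehurst 0.8733, Stonebridge 0.6612, Rivermont 0.6242, Oakdale 0.2842, Ashgrove 0.2143, Claybrook 0.1825, Millford 0.1603.
Largest remainders: Pinehurst, Stonebridge, Rivermont receive the extra seats.
Ashgrove receives 4.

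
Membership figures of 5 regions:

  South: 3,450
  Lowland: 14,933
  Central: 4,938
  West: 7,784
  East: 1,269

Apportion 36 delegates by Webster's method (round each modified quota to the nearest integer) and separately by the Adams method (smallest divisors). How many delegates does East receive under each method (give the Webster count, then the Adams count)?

Webster: South 4, Lowland 17, Central 5, West 9, East 1.
Adams: South 4, Lowland 16, Central 6, West 8, East 2.
East gets 1 under Webster and 2 under Adams.

1 and 2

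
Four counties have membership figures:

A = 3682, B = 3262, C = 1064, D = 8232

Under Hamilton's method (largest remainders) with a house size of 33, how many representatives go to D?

Standard divisor: 16240 ÷ 33 ≈ 492.121.
Standard quotas: A 7.4819, B 6.6284, C 2.1621, D 16.7276.
Lower quotas: A 7, B 6, C 2, D 16 (sum 31, leaving 2 seats).
Remainders in descending order: D 0.7276, B 0.6284, A 0.4819, C 0.1621.
The surplus seats go to D, B.
D receives 17.

17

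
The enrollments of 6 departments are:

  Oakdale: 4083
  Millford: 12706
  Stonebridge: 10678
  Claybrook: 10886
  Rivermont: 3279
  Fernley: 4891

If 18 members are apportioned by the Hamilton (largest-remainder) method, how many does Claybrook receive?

4

Standard divisor: 46523 ÷ 18 ≈ 2584.611.
Standard quotas: Oakdale 1.5797, Millford 4.9160, Stonebridge 4.1314, Claybrook 4.2119, Rivermont 1.2687, Fernley 1.8924.
Lower quotas: Oakdale 1, Millford 4, Stonebridge 4, Claybrook 4, Rivermont 1, Fernley 1 (sum 15, leaving 3 seats).
Remainders in descending order: Millford 0.9160, Fernley 0.8924, Oakdale 0.5797, Rivermont 0.2687, Claybrook 0.2119, Stonebridge 0.1314.
Largest remainders: Millford, Fernley, Oakdale receive the extra seats.
Claybrook receives 4.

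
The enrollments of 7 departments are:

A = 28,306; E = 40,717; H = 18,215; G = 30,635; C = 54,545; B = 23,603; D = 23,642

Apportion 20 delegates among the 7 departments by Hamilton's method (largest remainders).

A: 2, E: 4, H: 2, G: 3, C: 5, B: 2, D: 2

The standard divisor is 219663/20 ≈ 10983.15.
Standard quotas: A 2.5772, E 3.7072, H 1.6584, G 2.7893, C 4.9662, B 2.1490, D 2.1526.
Lower quotas: A 2, E 3, H 1, G 2, C 4, B 2, D 2 (sum 16, leaving 4 seats).
Remainders in descending order: C 0.9662, G 0.7893, E 0.7072, H 0.6584, A 0.5772, D 0.1526, B 0.1490.
The surplus seats go to C, G, E, H.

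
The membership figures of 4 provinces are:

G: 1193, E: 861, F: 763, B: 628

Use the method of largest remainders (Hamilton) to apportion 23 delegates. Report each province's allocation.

G 8; E 6; F 5; B 4

Standard divisor: 3445 ÷ 23 ≈ 149.783.
Standard quotas: G 7.965, E 5.748, F 5.094, B 4.193.
Lower quotas: G 7, E 5, F 5, B 4 (sum 21, leaving 2 seats).
Remainders in descending order: G 0.965, E 0.748, B 0.193, F 0.094.
Largest remainders: G, E receive the extra seats.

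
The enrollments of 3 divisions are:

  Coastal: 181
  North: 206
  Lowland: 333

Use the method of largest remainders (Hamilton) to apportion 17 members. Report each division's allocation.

Total 720; standard divisor 720/17 ≈ 42.353.
Standard quotas: Coastal 4.274, North 4.864, Lowland 7.862.
Lower quotas: Coastal 4, North 4, Lowland 7 (sum 15, leaving 2 seats).
Remainders in descending order: North 0.864, Lowland 0.863, Coastal 0.274.
The surplus seats go to North, Lowland.

Coastal 4; North 5; Lowland 8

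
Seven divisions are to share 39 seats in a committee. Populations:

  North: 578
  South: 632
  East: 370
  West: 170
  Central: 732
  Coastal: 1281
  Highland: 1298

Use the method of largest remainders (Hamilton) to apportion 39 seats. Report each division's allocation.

The standard divisor is 5061/39 ≈ 129.769.
Standard quotas: North 4.454, South 4.870, East 2.851, West 1.310, Central 5.641, Coastal 9.871, Highland 10.002.
Lower quotas: North 4, South 4, East 2, West 1, Central 5, Coastal 9, Highland 10 (sum 35, leaving 4 seats).
Remainders in descending order: Coastal 0.871, South 0.870, East 0.851, Central 0.641, North 0.454, West 0.310, Highland 0.002.
The surplus seats go to Coastal, South, East, Central.

North: 4; South: 5; East: 3; West: 1; Central: 6; Coastal: 10; Highland: 10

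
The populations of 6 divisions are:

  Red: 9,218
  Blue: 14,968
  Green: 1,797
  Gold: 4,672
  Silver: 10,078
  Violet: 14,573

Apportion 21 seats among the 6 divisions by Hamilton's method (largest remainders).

Total 55306; standard divisor 55306/21 ≈ 2633.619.
Standard quotas: Red 3.5001, Blue 5.6834, Green 0.6823, Gold 1.7740, Silver 3.8267, Violet 5.5335.
Lower quotas: Red 3, Blue 5, Green 0, Gold 1, Silver 3, Violet 5 (sum 17, leaving 4 seats).
Remainders in descending order: Silver 0.8267, Gold 0.7740, Blue 0.6834, Green 0.6823, Violet 0.5335, Red 0.5001.
Largest remainders: Silver, Gold, Blue, Green receive the extra seats.

Red 3, Blue 6, Green 1, Gold 2, Silver 4, Violet 5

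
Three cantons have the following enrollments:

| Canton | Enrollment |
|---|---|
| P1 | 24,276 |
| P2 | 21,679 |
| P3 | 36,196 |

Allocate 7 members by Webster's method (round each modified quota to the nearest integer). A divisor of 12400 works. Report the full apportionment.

P1 2; P2 2; P3 3

With modified divisor 12400: modified quotas P1 1.958, P2 1.748, P3 2.919.
Rounding to the nearest integer: P1 2, P2 2, P3 3 (total 7).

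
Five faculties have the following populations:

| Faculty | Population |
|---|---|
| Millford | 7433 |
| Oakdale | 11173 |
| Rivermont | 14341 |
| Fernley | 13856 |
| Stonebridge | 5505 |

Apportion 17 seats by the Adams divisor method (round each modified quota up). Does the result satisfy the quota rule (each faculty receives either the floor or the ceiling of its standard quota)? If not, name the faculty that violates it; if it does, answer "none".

Standard quotas: Millford 2.416, Oakdale 3.631, Rivermont 4.661, Fernley 4.503, Stonebridge 1.789.
Adams allocation: Millford 3, Oakdale 4, Rivermont 4, Fernley 4, Stonebridge 2.
Every allocation lies between the lower and upper quota.

none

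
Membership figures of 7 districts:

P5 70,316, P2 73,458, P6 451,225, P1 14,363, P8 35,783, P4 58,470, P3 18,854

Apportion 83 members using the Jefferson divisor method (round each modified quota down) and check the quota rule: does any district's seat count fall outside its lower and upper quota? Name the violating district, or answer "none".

Standard quotas: P5 8.078, P2 8.439, P6 51.838, P1 1.650, P8 4.111, P4 6.717, P3 2.166.
Jefferson allocation: P5 8, P2 8, P6 54, P1 1, P8 4, P4 6, P3 2.
P6 has quota 51.838 (lower 51, upper 52) but receives 54 — outside the quota interval.

P6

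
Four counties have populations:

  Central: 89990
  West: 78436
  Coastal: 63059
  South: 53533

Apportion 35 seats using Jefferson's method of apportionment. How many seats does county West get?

Standard divisor 285018/35 ≈ 8143.371; standard quotas: Central 11.051, West 9.632, Coastal 7.744, South 6.574.
Rounding down gives 11, 9, 7, 6 = 33 seats, so the divisor must be adjusted.
With modified divisor 7700: modified quotas Central 11.687, West 10.186, Coastal 8.189, South 6.952.
Rounding down: Central 11, West 10, Coastal 8, South 6 (total 35).
West receives 10.

10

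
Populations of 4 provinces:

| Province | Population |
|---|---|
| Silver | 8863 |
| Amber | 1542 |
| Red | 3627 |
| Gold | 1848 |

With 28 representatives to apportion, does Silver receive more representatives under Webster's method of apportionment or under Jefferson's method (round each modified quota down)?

Jefferson

Webster: Silver 16, Amber 3, Red 6, Gold 3.
Jefferson: Silver 17, Amber 2, Red 6, Gold 3.
Silver gets 16 under Webster and 17 under Jefferson.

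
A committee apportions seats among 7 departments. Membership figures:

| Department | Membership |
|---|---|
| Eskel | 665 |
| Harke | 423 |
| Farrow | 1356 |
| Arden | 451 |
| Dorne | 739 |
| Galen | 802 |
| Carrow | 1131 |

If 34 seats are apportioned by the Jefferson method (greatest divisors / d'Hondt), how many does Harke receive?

2

Standard divisor 5567/34 ≈ 163.735; standard quotas: Eskel 4.061, Harke 2.583, Farrow 8.282, Arden 2.754, Dorne 4.513, Galen 4.898, Carrow 6.907.
Rounding down gives 4, 2, 8, 2, 4, 4, 6 = 30 seats, so the divisor must be adjusted.
With modified divisor 149: modified quotas Eskel 4.463, Harke 2.839, Farrow 9.101, Arden 3.027, Dorne 4.960, Galen 5.383, Carrow 7.591.
Rounding down: Eskel 4, Harke 2, Farrow 9, Arden 3, Dorne 4, Galen 5, Carrow 7 (total 34).
Harke receives 2.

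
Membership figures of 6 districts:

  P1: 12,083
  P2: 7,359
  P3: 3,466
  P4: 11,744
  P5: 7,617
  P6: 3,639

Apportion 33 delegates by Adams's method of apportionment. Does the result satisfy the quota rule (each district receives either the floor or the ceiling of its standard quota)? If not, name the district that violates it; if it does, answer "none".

Standard quotas: P1 8.686, P2 5.290, P3 2.491, P4 8.442, P5 5.475, P6 2.616.
Adams allocation: P1 8, P2 5, P3 3, P4 8, P5 6, P6 3.
Every allocation lies between the lower and upper quota.

none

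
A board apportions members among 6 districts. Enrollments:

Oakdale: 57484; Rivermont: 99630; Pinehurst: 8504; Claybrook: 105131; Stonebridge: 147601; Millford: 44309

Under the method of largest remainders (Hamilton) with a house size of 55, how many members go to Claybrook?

Total 462659; standard divisor 462659/55 ≈ 8411.982.
Standard quotas: Oakdale 6.8336, Rivermont 11.8438, Pinehurst 1.0109, Claybrook 12.4978, Stonebridge 17.5465, Millford 5.2674.
Lower quotas: Oakdale 6, Rivermont 11, Pinehurst 1, Claybrook 12, Stonebridge 17, Millford 5 (sum 52, leaving 3 seats).
Remainders in descending order: Rivermont 0.8438, Oakdale 0.8336, Stonebridge 0.5465, Claybrook 0.4978, Millford 0.2674, Pinehurst 0.0109.
The surplus seats go to Rivermont, Oakdale, Stonebridge.
Claybrook receives 12.

12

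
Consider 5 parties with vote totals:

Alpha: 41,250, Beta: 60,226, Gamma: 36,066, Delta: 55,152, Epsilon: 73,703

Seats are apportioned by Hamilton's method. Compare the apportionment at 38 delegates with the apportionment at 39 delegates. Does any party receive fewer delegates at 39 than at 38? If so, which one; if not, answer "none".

none

At 38 seats: Alpha 6, Beta 9, Gamma 5, Delta 8, Epsilon 10.
At 39 seats: Alpha 6, Beta 9, Gamma 5, Delta 8, Epsilon 11.
No party's allocation decreased.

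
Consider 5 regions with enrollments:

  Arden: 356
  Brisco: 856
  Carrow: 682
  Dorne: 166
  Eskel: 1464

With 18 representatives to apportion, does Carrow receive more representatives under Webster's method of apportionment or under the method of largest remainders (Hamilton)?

Webster: Arden 2, Brisco 4, Carrow 3, Dorne 1, Eskel 8.
Hamilton: Arden 2, Brisco 4, Carrow 4, Dorne 1, Eskel 7.
Carrow gets 3 under Webster and 4 under Hamilton.

Hamilton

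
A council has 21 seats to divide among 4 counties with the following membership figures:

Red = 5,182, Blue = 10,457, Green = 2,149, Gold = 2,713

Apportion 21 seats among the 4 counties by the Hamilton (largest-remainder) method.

Red 5; Blue 11; Green 2; Gold 3

Standard divisor: 20501 ÷ 21 ≈ 976.238.
Standard quotas: Red 5.3081, Blue 10.7115, Green 2.2013, Gold 2.7790.
Lower quotas: Red 5, Blue 10, Green 2, Gold 2 (sum 19, leaving 2 seats).
Remainders in descending order: Gold 0.7790, Blue 0.7115, Red 0.3081, Green 0.2013.
Largest remainders: Gold, Blue receive the extra seats.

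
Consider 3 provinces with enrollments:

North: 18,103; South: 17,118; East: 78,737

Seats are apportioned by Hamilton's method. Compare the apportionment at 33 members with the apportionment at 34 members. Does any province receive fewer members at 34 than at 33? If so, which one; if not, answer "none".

none

At 33 seats: North 5, South 5, East 23.
At 34 seats: North 5, South 5, East 24.
No province's allocation decreased.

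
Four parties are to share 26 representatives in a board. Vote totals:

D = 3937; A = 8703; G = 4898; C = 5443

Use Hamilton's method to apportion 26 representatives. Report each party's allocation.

D: 4, A: 10, G: 6, C: 6

Standard divisor: 22981 ÷ 26 ≈ 883.885.
Standard quotas: D 4.4542, A 9.8463, G 5.5414, C 6.1580.
Lower quotas: D 4, A 9, G 5, C 6 (sum 24, leaving 2 seats).
Remainders in descending order: A 0.8463, G 0.5414, D 0.4542, C 0.1580.
The surplus seats go to A, G.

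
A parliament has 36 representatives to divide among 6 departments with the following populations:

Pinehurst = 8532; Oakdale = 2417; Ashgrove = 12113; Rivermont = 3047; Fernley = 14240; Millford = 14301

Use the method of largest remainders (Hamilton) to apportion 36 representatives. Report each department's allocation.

Pinehurst: 6, Oakdale: 2, Ashgrove: 8, Rivermont: 2, Fernley: 9, Millford: 9

Total 54650; standard divisor 54650/36 ≈ 1518.056.
Standard quotas: Pinehurst 5.6203, Oakdale 1.5922, Ashgrove 7.9793, Rivermont 2.0072, Fernley 9.3804, Millford 9.4206.
Lower quotas: Pinehurst 5, Oakdale 1, Ashgrove 7, Rivermont 2, Fernley 9, Millford 9 (sum 33, leaving 3 seats).
Remainders in descending order: Ashgrove 0.9793, Pinehurst 0.6203, Oakdale 0.5922, Millford 0.4206, Fernley 0.3804, Rivermont 0.0072.
Largest remainders: Ashgrove, Pinehurst, Oakdale receive the extra seats.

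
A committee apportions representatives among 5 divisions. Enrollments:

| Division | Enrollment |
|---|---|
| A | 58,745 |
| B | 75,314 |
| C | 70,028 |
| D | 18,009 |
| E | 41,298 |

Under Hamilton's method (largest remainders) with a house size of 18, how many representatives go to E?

3

Standard divisor: 263394 ÷ 18 = 14633.
Standard quotas: A 4.0146, B 5.1469, C 4.7856, D 1.2307, E 2.8223.
Lower quotas: A 4, B 5, C 4, D 1, E 2 (sum 16, leaving 2 seats).
Remainders in descending order: E 0.8223, C 0.7856, D 0.2307, B 0.1469, A 0.0146.
Largest remainders: E, C receive the extra seats.
E receives 3.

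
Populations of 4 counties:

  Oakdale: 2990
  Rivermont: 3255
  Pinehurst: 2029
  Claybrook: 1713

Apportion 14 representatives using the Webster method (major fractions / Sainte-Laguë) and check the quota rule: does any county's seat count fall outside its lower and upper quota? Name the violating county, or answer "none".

none

Standard quotas: Oakdale 4.191, Rivermont 4.563, Pinehurst 2.844, Claybrook 2.401.
Webster allocation: Oakdale 4, Rivermont 5, Pinehurst 3, Claybrook 2.
Every allocation lies between the lower and upper quota.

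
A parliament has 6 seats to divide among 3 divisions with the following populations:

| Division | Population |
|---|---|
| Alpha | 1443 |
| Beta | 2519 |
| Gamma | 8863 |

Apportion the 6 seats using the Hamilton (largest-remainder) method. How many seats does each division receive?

Alpha 1; Beta 1; Gamma 4

The standard divisor is 12825/6 ≈ 2137.5.
Standard quotas: Alpha 0.6751, Beta 1.1785, Gamma 4.1464.
Lower quotas: Alpha 0, Beta 1, Gamma 4 (sum 5, leaving 1 seat).
Remainders in descending order: Alpha 0.6751, Beta 0.1785, Gamma 0.1464.
The surplus seat goes to Alpha.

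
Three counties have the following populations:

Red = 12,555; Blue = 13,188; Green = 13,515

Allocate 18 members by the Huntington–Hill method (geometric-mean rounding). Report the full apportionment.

Red: 6; Blue: 6; Green: 6

With divisor 2189: modified quotas Red 5.735, Blue 6.025, Green 6.174.
Geometric-mean thresholds: Red √(5·6)=5.477, Blue √(6·7)=6.481, Green √(6·7)=6.481.
Each quota rounded against its threshold gives Red 6, Blue 6, Green 6 (total 18).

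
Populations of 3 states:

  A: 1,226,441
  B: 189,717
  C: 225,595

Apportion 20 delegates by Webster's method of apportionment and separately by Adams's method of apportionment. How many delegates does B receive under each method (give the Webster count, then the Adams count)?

2 and 3

Webster: A 15, B 2, C 3.
Adams: A 14, B 3, C 3.
B gets 2 under Webster and 3 under Adams.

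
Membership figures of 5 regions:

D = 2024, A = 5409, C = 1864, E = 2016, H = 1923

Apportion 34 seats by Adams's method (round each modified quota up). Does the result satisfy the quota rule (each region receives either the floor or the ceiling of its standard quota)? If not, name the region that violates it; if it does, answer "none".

Standard quotas: D 5.199, A 13.894, C 4.788, E 5.179, H 4.940.
Adams allocation: D 5, A 14, C 5, E 5, H 5.
Every allocation lies between the lower and upper quota.

none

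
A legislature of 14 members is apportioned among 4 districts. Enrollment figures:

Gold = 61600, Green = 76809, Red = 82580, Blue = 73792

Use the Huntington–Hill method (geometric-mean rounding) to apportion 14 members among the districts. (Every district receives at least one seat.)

With divisor 21737: modified quotas Gold 2.834, Green 3.534, Red 3.799, Blue 3.395.
Geometric-mean thresholds: Gold √(2·3)=2.449, Green √(3·4)=3.464, Red √(3·4)=3.464, Blue √(3·4)=3.464.
Each quota rounded against its threshold gives Gold 3, Green 4, Red 4, Blue 3 (total 14).

Gold 3, Green 4, Red 4, Blue 3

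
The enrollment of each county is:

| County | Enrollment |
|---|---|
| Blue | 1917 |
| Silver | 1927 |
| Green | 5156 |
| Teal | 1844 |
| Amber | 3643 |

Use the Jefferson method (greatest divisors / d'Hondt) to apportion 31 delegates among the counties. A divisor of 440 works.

Blue=4, Silver=4, Green=11, Teal=4, Amber=8

With modified divisor 440: modified quotas Blue 4.357, Silver 4.380, Green 11.718, Teal 4.191, Amber 8.280.
Rounding down: Blue 4, Silver 4, Green 11, Teal 4, Amber 8 (total 31).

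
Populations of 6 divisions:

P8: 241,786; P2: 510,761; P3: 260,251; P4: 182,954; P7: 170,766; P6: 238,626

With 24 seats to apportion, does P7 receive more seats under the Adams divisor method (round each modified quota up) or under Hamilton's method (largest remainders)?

Adams: P8 4, P2 7, P3 4, P4 3, P7 3, P6 3.
Hamilton: P8 4, P2 8, P3 4, P4 3, P7 2, P6 3.
P7 gets 3 under Adams and 2 under Hamilton.

Adams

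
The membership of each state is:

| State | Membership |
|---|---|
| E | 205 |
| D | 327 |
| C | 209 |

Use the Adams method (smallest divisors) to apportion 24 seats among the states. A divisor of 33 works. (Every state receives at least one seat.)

With modified divisor 33: modified quotas E 6.212, D 9.909, C 6.333.
Rounding up: E 7, D 10, C 7 (total 24).

E=7, D=10, C=7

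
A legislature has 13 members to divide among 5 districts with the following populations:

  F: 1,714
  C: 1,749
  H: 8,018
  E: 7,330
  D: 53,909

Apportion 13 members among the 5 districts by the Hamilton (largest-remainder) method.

The standard divisor is 72720/13 ≈ 5593.846.
Standard quotas: F 0.3064, C 0.3127, H 1.4334, E 1.3104, D 9.6372.
Lower quotas: F 0, C 0, H 1, E 1, D 9 (sum 11, leaving 2 seats).
Remainders in descending order: D 0.6372, H 0.4334, C 0.3127, E 0.3104, F 0.3064.
Largest remainders: D, H receive the extra seats.

F: 0, C: 0, H: 2, E: 1, D: 10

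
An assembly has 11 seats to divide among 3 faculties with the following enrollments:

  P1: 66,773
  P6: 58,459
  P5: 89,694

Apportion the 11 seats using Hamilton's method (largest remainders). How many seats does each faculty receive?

The standard divisor is 214926/11 ≈ 19538.727.
Standard quotas: P1 3.4175, P6 2.9920, P5 4.5906.
Lower quotas: P1 3, P6 2, P5 4 (sum 9, leaving 2 seats).
Remainders in descending order: P6 0.9920, P5 0.5906, P1 0.4175.
The surplus seats go to P6, P5.

P1: 3, P6: 3, P5: 5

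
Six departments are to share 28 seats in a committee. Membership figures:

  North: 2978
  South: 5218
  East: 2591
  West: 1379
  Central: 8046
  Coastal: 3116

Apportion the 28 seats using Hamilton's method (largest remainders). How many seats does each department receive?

Standard divisor: 23328 ÷ 28 ≈ 833.143.
Standard quotas: North 3.5744, South 6.2630, East 3.1099, West 1.6552, Central 9.6574, Coastal 3.7401.
Lower quotas: North 3, South 6, East 3, West 1, Central 9, Coastal 3 (sum 25, leaving 3 seats).
Remainders in descending order: Coastal 0.7401, Central 0.6574, West 0.6552, North 0.5744, South 0.2630, East 0.1099.
Largest remainders: Coastal, Central, West receive the extra seats.

North: 3, South: 6, East: 3, West: 2, Central: 10, Coastal: 4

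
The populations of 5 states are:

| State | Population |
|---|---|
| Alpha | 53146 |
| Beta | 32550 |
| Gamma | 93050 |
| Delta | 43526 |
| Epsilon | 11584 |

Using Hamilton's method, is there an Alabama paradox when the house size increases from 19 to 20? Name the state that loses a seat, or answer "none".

At 19 seats: Alpha 4, Beta 3, Gamma 8, Delta 3, Epsilon 1.
At 20 seats: Alpha 4, Beta 3, Gamma 8, Delta 4, Epsilon 1.
No state's allocation decreased.

none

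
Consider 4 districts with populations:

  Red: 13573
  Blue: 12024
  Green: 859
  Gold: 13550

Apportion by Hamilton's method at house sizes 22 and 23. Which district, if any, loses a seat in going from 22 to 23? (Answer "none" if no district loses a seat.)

Green

At 22 seats: Red 7, Blue 7, Green 1, Gold 7.
At 23 seats: Red 8, Blue 7, Green 0, Gold 8.
Green drops from 1 to 0.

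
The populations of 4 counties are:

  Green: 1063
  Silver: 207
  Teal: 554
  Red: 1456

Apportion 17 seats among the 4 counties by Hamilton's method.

Green 5; Silver 1; Teal 3; Red 8

Total 3280; standard divisor 3280/17 ≈ 192.941.
Standard quotas: Green 5.509, Silver 1.073, Teal 2.871, Red 7.546.
Lower quotas: Green 5, Silver 1, Teal 2, Red 7 (sum 15, leaving 2 seats).
Remainders in descending order: Teal 0.871, Red 0.546, Green 0.509, Silver 0.073.
Largest remainders: Teal, Red receive the extra seats.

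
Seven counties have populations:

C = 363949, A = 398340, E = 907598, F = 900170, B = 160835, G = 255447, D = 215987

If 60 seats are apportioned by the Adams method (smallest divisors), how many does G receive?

Standard divisor 3202326/60 ≈ 53372.1; standard quotas: C 6.819, A 7.463, E 17.005, F 16.866, B 3.013, G 4.786, D 4.047.
Rounding up gives 7, 8, 18, 17, 4, 5, 5 = 64 seats, so the divisor must be adjusted.
With modified divisor 56500: modified quotas C 6.442, A 7.050, E 16.064, F 15.932, B 2.847, G 4.521, D 3.823.
Rounding up: C 7, A 8, E 17, F 16, B 3, G 5, D 4 (total 60).
G receives 5.

5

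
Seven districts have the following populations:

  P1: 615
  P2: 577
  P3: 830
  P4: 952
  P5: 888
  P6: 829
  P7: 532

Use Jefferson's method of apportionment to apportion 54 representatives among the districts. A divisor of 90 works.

With modified divisor 90: modified quotas P1 6.833, P2 6.411, P3 9.222, P4 10.578, P5 9.867, P6 9.211, P7 5.911.
Rounding down: P1 6, P2 6, P3 9, P4 10, P5 9, P6 9, P7 5 (total 54).

P1 6; P2 6; P3 9; P4 10; P5 9; P6 9; P7 5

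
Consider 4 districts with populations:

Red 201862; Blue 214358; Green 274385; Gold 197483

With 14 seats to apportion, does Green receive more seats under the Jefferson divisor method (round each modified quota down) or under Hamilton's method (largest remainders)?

Jefferson: Red 3, Blue 3, Green 5, Gold 3.
Hamilton: Red 3, Blue 4, Green 4, Gold 3.
Green gets 5 under Jefferson and 4 under Hamilton.

Jefferson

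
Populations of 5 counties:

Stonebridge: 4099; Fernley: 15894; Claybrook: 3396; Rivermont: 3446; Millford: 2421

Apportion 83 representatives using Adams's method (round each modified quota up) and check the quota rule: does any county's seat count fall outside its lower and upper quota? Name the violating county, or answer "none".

Fernley

Standard quotas: Stonebridge 11.629, Fernley 45.092, Claybrook 9.635, Rivermont 9.776, Millford 6.868.
Adams allocation: Stonebridge 12, Fernley 44, Claybrook 10, Rivermont 10, Millford 7.
Fernley has quota 45.092 (lower 45, upper 46) but receives 44 — outside the quota interval.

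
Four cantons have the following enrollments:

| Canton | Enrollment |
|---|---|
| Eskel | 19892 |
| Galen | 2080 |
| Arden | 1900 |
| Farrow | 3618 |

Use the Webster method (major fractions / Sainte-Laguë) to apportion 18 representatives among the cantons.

Eskel 14; Galen 1; Arden 1; Farrow 2

Standard divisor 27490/18 ≈ 1527.222; standard quotas: Eskel 13.025, Galen 1.362, Arden 1.244, Farrow 2.369.
Rounding to the nearest integer gives 13, 1, 1, 2 = 17 seats, so the divisor must be adjusted.
With modified divisor 1460: modified quotas Eskel 13.625, Galen 1.425, Arden 1.301, Farrow 2.478.
Rounding to the nearest integer: Eskel 14, Galen 1, Arden 1, Farrow 2 (total 18).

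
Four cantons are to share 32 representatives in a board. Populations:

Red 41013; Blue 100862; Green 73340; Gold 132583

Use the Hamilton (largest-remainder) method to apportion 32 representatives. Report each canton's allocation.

Standard divisor: 347798 ÷ 32 ≈ 10868.688.
Standard quotas: Red 3.7735, Blue 9.2801, Green 6.7478, Gold 12.1986.
Lower quotas: Red 3, Blue 9, Green 6, Gold 12 (sum 30, leaving 2 seats).
Remainders in descending order: Red 0.7735, Green 0.7478, Blue 0.2801, Gold 0.1986.
The surplus seats go to Red, Green.

Red 4, Blue 9, Green 7, Gold 12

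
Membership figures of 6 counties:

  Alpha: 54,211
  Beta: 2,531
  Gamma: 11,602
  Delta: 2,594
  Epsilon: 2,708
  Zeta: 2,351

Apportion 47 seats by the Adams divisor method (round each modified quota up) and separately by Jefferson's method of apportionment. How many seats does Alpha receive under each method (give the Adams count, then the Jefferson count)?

32 and 36

Adams: Alpha 32, Beta 2, Gamma 7, Delta 2, Epsilon 2, Zeta 2.
Jefferson: Alpha 36, Beta 1, Gamma 7, Delta 1, Epsilon 1, Zeta 1.
Alpha gets 32 under Adams and 36 under Jefferson.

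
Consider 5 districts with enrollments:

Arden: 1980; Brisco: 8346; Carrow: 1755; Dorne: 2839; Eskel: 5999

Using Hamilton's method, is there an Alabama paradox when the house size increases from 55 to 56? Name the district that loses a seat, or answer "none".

At 55 seats: Arden 5, Brisco 22, Carrow 5, Dorne 7, Eskel 16.
At 56 seats: Arden 5, Brisco 22, Carrow 5, Dorne 8, Eskel 16.
No district's allocation decreased.

none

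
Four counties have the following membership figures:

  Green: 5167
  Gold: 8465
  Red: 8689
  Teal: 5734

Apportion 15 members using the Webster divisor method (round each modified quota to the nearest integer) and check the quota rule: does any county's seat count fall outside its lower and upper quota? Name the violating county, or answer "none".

none

Standard quotas: Green 2.763, Gold 4.526, Red 4.646, Teal 3.066.
Webster allocation: Green 3, Gold 4, Red 5, Teal 3.
Every allocation lies between the lower and upper quota.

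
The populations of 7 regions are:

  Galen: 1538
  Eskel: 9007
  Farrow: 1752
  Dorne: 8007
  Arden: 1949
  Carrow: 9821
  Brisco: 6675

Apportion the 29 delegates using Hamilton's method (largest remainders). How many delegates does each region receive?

Galen 1; Eskel 7; Farrow 1; Dorne 6; Arden 2; Carrow 7; Brisco 5

Total 38749; standard divisor 38749/29 ≈ 1336.172.
Standard quotas: Galen 1.1510, Eskel 6.7409, Farrow 1.3112, Dorne 5.9925, Arden 1.4586, Carrow 7.3501, Brisco 4.9956.
Lower quotas: Galen 1, Eskel 6, Farrow 1, Dorne 5, Arden 1, Carrow 7, Brisco 4 (sum 25, leaving 4 seats).
Remainders in descending order: Brisco 0.9956, Dorne 0.9925, Eskel 0.7409, Arden 0.4586, Carrow 0.3501, Farrow 0.3112, Galen 0.1510.
Largest remainders: Brisco, Dorne, Eskel, Arden receive the extra seats.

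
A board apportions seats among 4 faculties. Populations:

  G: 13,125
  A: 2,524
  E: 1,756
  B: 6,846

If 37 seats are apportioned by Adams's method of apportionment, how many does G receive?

20

Standard divisor 24251/37 ≈ 655.432; standard quotas: G 20.025, A 3.851, E 2.679, B 10.445.
Rounding up gives 21, 4, 3, 11 = 39 seats, so the divisor must be adjusted.
With modified divisor 690: modified quotas G 19.022, A 3.658, E 2.545, B 9.922.
Rounding up: G 20, A 4, E 3, B 10 (total 37).
G receives 20.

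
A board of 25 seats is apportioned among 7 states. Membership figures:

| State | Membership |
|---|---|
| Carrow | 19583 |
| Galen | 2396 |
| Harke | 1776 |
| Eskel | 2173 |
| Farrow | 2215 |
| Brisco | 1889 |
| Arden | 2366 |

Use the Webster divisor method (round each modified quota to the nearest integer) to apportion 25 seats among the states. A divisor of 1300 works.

With modified divisor 1300: modified quotas Carrow 15.064, Galen 1.843, Harke 1.366, Eskel 1.672, Farrow 1.704, Brisco 1.453, Arden 1.820.
Rounding to the nearest integer: Carrow 15, Galen 2, Harke 1, Eskel 2, Farrow 2, Brisco 1, Arden 2 (total 25).

Carrow 15, Galen 2, Harke 1, Eskel 2, Farrow 2, Brisco 1, Arden 2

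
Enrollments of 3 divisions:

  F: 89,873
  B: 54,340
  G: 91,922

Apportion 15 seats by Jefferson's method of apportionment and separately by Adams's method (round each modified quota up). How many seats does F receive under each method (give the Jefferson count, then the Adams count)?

Jefferson: F 6, B 3, G 6.
Adams: F 5, B 4, G 6.
F gets 6 under Jefferson and 5 under Adams.

6 and 5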